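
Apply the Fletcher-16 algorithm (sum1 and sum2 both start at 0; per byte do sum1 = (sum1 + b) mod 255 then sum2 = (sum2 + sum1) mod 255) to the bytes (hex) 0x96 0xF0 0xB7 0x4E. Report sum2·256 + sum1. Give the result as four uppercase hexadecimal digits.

Running sums (mod 255):
  after byte 0 (0x96): sum1=150, sum2=150
  after byte 1 (0xF0): sum1=135, sum2=30
  after byte 2 (0xB7): sum1=63, sum2=93
  after byte 3 (0x4E): sum1=141, sum2=234
Checksum = sum2·256 + sum1 = 234·256 + 141 = 60045 = 0xEA8D.

EA8D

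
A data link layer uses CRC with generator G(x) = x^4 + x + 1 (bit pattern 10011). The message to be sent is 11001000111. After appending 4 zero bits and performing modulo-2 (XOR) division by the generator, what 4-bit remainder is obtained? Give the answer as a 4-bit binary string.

Append 4 zeros: 110010001110000. Divide by 10011 (XOR where the leading bit is 1):
  pos 0: 11001 XOR 10011 = 01010
  pos 1: 10100 XOR 10011 = 00111
  pos 3: 11100 XOR 10011 = 01111
  pos 4: 11111 XOR 10011 = 01100
  pos 5: 11001 XOR 10011 = 01010
  pos 6: 10101 XOR 10011 = 00110
  pos 8: 11000 XOR 10011 = 01011
  pos 9: 10110 XOR 10011 = 00101
Remainder (last 4 bits) = 1010. This is the CRC / FCS.

1010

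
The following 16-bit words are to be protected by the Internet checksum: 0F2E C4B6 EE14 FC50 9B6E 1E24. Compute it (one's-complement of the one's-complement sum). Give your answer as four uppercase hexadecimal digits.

8822

One's-complement addition (fold any carry out of bit 15 back into bit 0):
  0x0F2E + 0xC4B6 = 0x0D3E4
  0xD3E4 + 0xEE14 = 0x1C1F8 → wrap carry → 0xC1F9
  0xC1F9 + 0xFC50 = 0x1BE49 → wrap carry → 0xBE4A
  0xBE4A + 0x9B6E = 0x159B8 → wrap carry → 0x59B9
  0x59B9 + 0x1E24 = 0x077DD
One's-complement sum = 0x77DD.
Checksum = ~0x77DD & 0xFFFF = 0x8822.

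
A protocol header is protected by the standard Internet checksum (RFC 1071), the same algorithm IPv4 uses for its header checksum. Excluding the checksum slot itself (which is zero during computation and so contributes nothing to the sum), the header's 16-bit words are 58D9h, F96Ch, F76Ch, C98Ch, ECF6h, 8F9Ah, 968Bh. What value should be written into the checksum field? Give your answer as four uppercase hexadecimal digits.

D9A2

One's-complement addition (fold any carry out of bit 15 back into bit 0):
  0x58D9 + 0xF96C = 0x15245 → wrap carry → 0x5246
  0x5246 + 0xF76C = 0x149B2 → wrap carry → 0x49B3
  0x49B3 + 0xC98C = 0x1133F → wrap carry → 0x1340
  0x1340 + 0xECF6 = 0x10036 → wrap carry → 0x0037
  0x0037 + 0x8F9A = 0x08FD1
  0x8FD1 + 0x968B = 0x1265C → wrap carry → 0x265D
One's-complement sum = 0x265D.
Checksum = ~0x265D & 0xFFFF = 0xD9A2.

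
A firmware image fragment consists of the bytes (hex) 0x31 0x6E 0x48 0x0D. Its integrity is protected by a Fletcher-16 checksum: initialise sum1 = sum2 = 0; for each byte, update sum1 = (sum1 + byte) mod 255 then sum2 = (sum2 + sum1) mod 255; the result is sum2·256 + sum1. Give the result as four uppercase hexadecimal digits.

ADF4

Running sums (mod 255):
  after byte 0 (0x31): sum1=49, sum2=49
  after byte 1 (0x6E): sum1=159, sum2=208
  after byte 2 (0x48): sum1=231, sum2=184
  after byte 3 (0x0D): sum1=244, sum2=173
Checksum = sum2·256 + sum1 = 173·256 + 244 = 44532 = 0xADF4.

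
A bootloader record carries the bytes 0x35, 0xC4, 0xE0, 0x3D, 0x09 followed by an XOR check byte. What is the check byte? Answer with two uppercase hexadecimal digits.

25

XOR the bytes together:
  start with 0x35
  0x35 ⊕ 0xC4 = 0xF1
  0xF1 ⊕ 0xE0 = 0x11
  0x11 ⊕ 0x3D = 0x2C
  0x2C ⊕ 0x09 = 0x25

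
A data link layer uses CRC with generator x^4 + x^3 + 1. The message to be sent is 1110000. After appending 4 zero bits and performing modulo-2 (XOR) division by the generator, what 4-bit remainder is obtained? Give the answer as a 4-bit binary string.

0001

Append 4 zeros: 11100000000. Divide by 11001 (XOR where the leading bit is 1):
  pos 0: 11100 XOR 11001 = 00101
  pos 2: 10100 XOR 11001 = 01101
  pos 3: 11010 XOR 11001 = 00011
  pos 6: 11000 XOR 11001 = 00001
Remainder (last 4 bits) = 0001. This is the CRC / FCS.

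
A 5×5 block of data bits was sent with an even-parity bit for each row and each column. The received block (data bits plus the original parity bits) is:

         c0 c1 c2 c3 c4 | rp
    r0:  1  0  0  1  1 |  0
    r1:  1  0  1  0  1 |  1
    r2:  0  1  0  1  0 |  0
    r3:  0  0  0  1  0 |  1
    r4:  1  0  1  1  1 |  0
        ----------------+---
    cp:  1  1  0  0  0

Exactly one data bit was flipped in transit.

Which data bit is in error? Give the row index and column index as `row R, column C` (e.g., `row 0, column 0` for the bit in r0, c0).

Recompute each row's even parity and compare to rp:
  r0: data parity 1, sent rp 0 → mismatch
  r1: data parity 1, sent rp 1 → ok
  r2: data parity 0, sent rp 0 → ok
  r3: data parity 1, sent rp 1 → ok
  r4: data parity 0, sent rp 0 → ok
Recompute each column's even parity and compare to cp:
  c0: data parity 1, sent cp 1 → ok
  c1: data parity 1, sent cp 1 → ok
  c2: data parity 0, sent cp 0 → ok
  c3: data parity 0, sent cp 0 → ok
  c4: data parity 1, sent cp 0 → mismatch
Exactly one row (r0) and one column (c4) fail → the flipped bit is at their intersection.

row 0, column 4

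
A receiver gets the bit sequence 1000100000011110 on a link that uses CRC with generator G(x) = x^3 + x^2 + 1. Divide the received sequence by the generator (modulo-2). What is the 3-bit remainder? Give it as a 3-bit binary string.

Modulo-2 division of 1000100000011110 by 1101:
  pos 0: 1000 XOR 1101 = 0101
  pos 1: 1011 XOR 1101 = 0110
  pos 2: 1100 XOR 1101 = 0001
  pos 5: 1000 XOR 1101 = 0101
  pos 6: 1010 XOR 1101 = 0111
  pos 7: 1110 XOR 1101 = 0011
  pos 9: 1111 XOR 1101 = 0010
  pos 11: 1011 XOR 1101 = 0110
  pos 12: 1100 XOR 1101 = 0001
Remainder = 001 (nonzero — an error is detected).

001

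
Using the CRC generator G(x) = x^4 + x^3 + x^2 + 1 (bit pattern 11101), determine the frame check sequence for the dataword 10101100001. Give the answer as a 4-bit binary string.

Append 4 zeros: 101011000010000. Divide by 11101 (XOR where the leading bit is 1):
  pos 0: 10101 XOR 11101 = 01000
  pos 1: 10001 XOR 11101 = 01100
  pos 2: 11000 XOR 11101 = 00101
  pos 4: 10100 XOR 11101 = 01001
  pos 5: 10010 XOR 11101 = 01111
  pos 6: 11111 XOR 11101 = 00010
  pos 9: 10000 XOR 11101 = 01101
  pos 10: 11010 XOR 11101 = 00111
Remainder (last 4 bits) = 0111. This is the CRC / FCS.

0111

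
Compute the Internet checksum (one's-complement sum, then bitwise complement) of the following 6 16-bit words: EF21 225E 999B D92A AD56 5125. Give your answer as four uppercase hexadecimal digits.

One's-complement addition (fold any carry out of bit 15 back into bit 0):
  0xEF21 + 0x225E = 0x1117F → wrap carry → 0x1180
  0x1180 + 0x999B = 0x0AB1B
  0xAB1B + 0xD92A = 0x18445 → wrap carry → 0x8446
  0x8446 + 0xAD56 = 0x1319C → wrap carry → 0x319D
  0x319D + 0x5125 = 0x082C2
One's-complement sum = 0x82C2.
Checksum = ~0x82C2 & 0xFFFF = 0x7D3D.

7D3D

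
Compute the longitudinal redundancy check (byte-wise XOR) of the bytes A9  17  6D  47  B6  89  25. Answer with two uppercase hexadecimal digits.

XOR the bytes together:
  start with 0xA9
  0xA9 ⊕ 0x17 = 0xBE
  0xBE ⊕ 0x6D = 0xD3
  0xD3 ⊕ 0x47 = 0x94
  0x94 ⊕ 0xB6 = 0x22
  0x22 ⊕ 0x89 = 0xAB
  0xAB ⊕ 0x25 = 0x8E

8E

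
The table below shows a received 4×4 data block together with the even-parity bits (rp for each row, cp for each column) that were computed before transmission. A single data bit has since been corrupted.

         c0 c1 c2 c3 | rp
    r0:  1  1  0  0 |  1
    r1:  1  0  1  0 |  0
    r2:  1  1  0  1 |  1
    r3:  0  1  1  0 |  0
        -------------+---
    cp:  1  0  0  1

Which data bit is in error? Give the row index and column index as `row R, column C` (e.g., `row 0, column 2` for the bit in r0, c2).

Recompute each row's even parity and compare to rp:
  r0: data parity 0, sent rp 1 → mismatch
  r1: data parity 0, sent rp 0 → ok
  r2: data parity 1, sent rp 1 → ok
  r3: data parity 0, sent rp 0 → ok
Recompute each column's even parity and compare to cp:
  c0: data parity 1, sent cp 1 → ok
  c1: data parity 1, sent cp 0 → mismatch
  c2: data parity 0, sent cp 0 → ok
  c3: data parity 1, sent cp 1 → ok
Exactly one row (r0) and one column (c1) fail → the flipped bit is at their intersection.

row 0, column 1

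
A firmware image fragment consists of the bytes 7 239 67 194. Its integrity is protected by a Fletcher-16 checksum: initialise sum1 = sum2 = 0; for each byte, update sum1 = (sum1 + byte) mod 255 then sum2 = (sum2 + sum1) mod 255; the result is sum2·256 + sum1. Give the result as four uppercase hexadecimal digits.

Running sums (mod 255):
  after byte 0 (7): sum1=7, sum2=7
  after byte 1 (239): sum1=246, sum2=253
  after byte 2 (67): sum1=58, sum2=56
  after byte 3 (194): sum1=252, sum2=53
Checksum = sum2·256 + sum1 = 53·256 + 252 = 13820 = 0x35FC.

35FC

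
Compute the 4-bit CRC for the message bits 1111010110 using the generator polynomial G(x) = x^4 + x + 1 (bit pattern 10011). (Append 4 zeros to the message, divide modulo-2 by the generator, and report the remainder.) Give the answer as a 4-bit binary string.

0100

Append 4 zeros: 11110101100000. Divide by 10011 (XOR where the leading bit is 1):
  pos 0: 11110 XOR 10011 = 01101
  pos 1: 11011 XOR 10011 = 01000
  pos 2: 10000 XOR 10011 = 00011
  pos 5: 11110 XOR 10011 = 01101
  pos 6: 11010 XOR 10011 = 01001
  pos 7: 10010 XOR 10011 = 00001
Remainder (last 4 bits) = 0100. This is the CRC / FCS.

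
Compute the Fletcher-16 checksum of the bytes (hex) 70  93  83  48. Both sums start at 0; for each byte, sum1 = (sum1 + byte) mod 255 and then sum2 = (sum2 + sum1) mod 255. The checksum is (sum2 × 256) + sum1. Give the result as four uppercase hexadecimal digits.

Running sums (mod 255):
  after byte 0 (70): sum1=112, sum2=112
  after byte 1 (93): sum1=4, sum2=116
  after byte 2 (83): sum1=135, sum2=251
  after byte 3 (48): sum1=207, sum2=203
Checksum = sum2·256 + sum1 = 203·256 + 207 = 52175 = 0xCBCF.

CBCF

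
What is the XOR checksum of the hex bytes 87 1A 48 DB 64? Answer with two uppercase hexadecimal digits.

6A

XOR the bytes together:
  start with 0x87
  0x87 ⊕ 0x1A = 0x9D
  0x9D ⊕ 0x48 = 0xD5
  0xD5 ⊕ 0xDB = 0x0E
  0x0E ⊕ 0x64 = 0x6A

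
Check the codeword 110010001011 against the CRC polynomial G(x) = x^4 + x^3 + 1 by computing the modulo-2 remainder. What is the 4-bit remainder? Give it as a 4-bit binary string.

1011

Modulo-2 division of 110010001011 by 11001:
  pos 0: 11001 XOR 11001 = 00000
Remainder = 1011 (nonzero — an error is detected).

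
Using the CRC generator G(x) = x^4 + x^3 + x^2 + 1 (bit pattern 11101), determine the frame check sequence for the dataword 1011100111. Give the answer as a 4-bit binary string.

Append 4 zeros: 10111001110000. Divide by 11101 (XOR where the leading bit is 1):
  pos 0: 10111 XOR 11101 = 01010
  pos 1: 10100 XOR 11101 = 01001
  pos 2: 10010 XOR 11101 = 01111
  pos 3: 11111 XOR 11101 = 00010
  pos 6: 10110 XOR 11101 = 01011
  pos 7: 10110 XOR 11101 = 01011
  pos 8: 10110 XOR 11101 = 01011
  pos 9: 10110 XOR 11101 = 01011
Remainder (last 4 bits) = 1011. This is the CRC / FCS.

1011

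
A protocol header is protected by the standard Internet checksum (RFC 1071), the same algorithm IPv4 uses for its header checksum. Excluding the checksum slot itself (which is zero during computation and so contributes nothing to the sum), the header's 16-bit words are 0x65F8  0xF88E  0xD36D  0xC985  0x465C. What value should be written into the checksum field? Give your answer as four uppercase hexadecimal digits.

BE28

One's-complement addition (fold any carry out of bit 15 back into bit 0):
  0x65F8 + 0xF88E = 0x15E86 → wrap carry → 0x5E87
  0x5E87 + 0xD36D = 0x131F4 → wrap carry → 0x31F5
  0x31F5 + 0xC985 = 0x0FB7A
  0xFB7A + 0x465C = 0x141D6 → wrap carry → 0x41D7
One's-complement sum = 0x41D7.
Checksum = ~0x41D7 & 0xFFFF = 0xBE28.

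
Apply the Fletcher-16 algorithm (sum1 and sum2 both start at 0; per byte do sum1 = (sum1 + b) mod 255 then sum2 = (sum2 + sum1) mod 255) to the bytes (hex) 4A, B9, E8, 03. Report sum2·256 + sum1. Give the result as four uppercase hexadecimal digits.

Running sums (mod 255):
  after byte 0 (4A): sum1=74, sum2=74
  after byte 1 (B9): sum1=4, sum2=78
  after byte 2 (E8): sum1=236, sum2=59
  after byte 3 (03): sum1=239, sum2=43
Checksum = sum2·256 + sum1 = 43·256 + 239 = 11247 = 0x2BEF.

2BEF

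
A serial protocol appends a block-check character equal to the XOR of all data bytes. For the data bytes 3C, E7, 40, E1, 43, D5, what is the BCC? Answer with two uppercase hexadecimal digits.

XOR the bytes together:
  start with 0x3C
  0x3C ⊕ 0xE7 = 0xDB
  0xDB ⊕ 0x40 = 0x9B
  0x9B ⊕ 0xE1 = 0x7A
  0x7A ⊕ 0x43 = 0x39
  0x39 ⊕ 0xD5 = 0xEC

EC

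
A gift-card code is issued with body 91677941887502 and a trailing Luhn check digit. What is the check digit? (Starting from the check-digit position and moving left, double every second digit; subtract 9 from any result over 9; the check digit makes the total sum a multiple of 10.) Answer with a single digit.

9

Partial digits right→left: 2 0 5 7 8 8 1 4 9 7 7 6 1 9
Double every second digit counting from the check-digit position (so the 1st, 3rd, 5th, ... of the partial from the right).
  doubled (with −9 where >9): 4 1 7 2 9 5 2 → sum 30
  kept as-is: 0 7 8 4 7 6 9 → sum 41
Total = 30 + 41 = 71.
Check digit = (10 − (71 mod 10)) mod 10 = 9.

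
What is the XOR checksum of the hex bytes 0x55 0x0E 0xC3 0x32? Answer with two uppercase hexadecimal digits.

XOR the bytes together:
  start with 0x55
  0x55 ⊕ 0x0E = 0x5B
  0x5B ⊕ 0xC3 = 0x98
  0x98 ⊕ 0x32 = 0xAA

AA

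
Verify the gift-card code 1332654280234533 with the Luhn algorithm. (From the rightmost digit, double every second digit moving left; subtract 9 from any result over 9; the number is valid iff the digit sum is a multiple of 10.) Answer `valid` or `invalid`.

From the right, keep odd positions and double even positions (subtract 9 from any doubled value over 9):
  doubled (positions 2,4,...): 6 8 4 7 8 3 6 2 → sum 44
  kept (positions 1,3,...): 3 5 3 0 2 5 2 3 → sum 23
Total = 67.
67 mod 10 = 7, so the number is invalid.

invalid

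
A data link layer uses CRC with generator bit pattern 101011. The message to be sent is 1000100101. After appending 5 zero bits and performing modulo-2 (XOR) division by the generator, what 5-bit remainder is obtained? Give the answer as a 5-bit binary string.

01010

Append 5 zeros: 100010010100000. Divide by 101011 (XOR where the leading bit is 1):
  pos 0: 100010 XOR 101011 = 001001
  pos 2: 100101 XOR 101011 = 001110
  pos 4: 111001 XOR 101011 = 010010
  pos 5: 100100 XOR 101011 = 001111
  pos 7: 111100 XOR 101011 = 010111
  pos 8: 101110 XOR 101011 = 000101
Remainder (last 5 bits) = 01010. This is the CRC / FCS.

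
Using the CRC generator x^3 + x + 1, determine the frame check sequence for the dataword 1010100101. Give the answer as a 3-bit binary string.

Append 3 zeros: 1010100101000. Divide by 1011 (XOR where the leading bit is 1):
  pos 0: 1010 XOR 1011 = 0001
  pos 3: 1100 XOR 1011 = 0111
  pos 4: 1111 XOR 1011 = 0100
  pos 5: 1000 XOR 1011 = 0011
  pos 7: 1110 XOR 1011 = 0101
  pos 8: 1010 XOR 1011 = 0001
Remainder (last 3 bits) = 010. This is the CRC / FCS.

010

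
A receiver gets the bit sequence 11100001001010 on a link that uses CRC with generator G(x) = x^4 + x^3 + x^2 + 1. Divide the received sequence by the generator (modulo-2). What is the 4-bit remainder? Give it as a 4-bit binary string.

Modulo-2 division of 11100001001010 by 11101:
  pos 0: 11100 XOR 11101 = 00001
  pos 4: 10010 XOR 11101 = 01111
  pos 5: 11110 XOR 11101 = 00011
  pos 8: 11101 XOR 11101 = 00000
Remainder = 0000 (zero — the frame passes the CRC check).

0000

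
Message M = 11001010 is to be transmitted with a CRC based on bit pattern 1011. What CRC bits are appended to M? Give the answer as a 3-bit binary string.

100

Append 3 zeros: 11001010000. Divide by 1011 (XOR where the leading bit is 1):
  pos 0: 1100 XOR 1011 = 0111
  pos 1: 1111 XOR 1011 = 0100
  pos 2: 1000 XOR 1011 = 0011
  pos 4: 1110 XOR 1011 = 0101
  pos 5: 1010 XOR 1011 = 0001
Remainder (last 3 bits) = 100. This is the CRC / FCS.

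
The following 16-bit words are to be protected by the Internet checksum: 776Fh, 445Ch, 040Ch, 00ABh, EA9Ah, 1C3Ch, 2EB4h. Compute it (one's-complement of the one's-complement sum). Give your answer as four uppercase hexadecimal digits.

One's-complement addition (fold any carry out of bit 15 back into bit 0):
  0x776F + 0x445C = 0x0BBCB
  0xBBCB + 0x040C = 0x0BFD7
  0xBFD7 + 0x00AB = 0x0C082
  0xC082 + 0xEA9A = 0x1AB1C → wrap carry → 0xAB1D
  0xAB1D + 0x1C3C = 0x0C759
  0xC759 + 0x2EB4 = 0x0F60D
One's-complement sum = 0xF60D.
Checksum = ~0xF60D & 0xFFFF = 0x09F2.

09F2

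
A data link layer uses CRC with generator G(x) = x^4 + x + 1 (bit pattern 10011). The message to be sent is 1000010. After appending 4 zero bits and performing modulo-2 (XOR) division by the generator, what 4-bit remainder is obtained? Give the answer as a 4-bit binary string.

Append 4 zeros: 10000100000. Divide by 10011 (XOR where the leading bit is 1):
  pos 0: 10000 XOR 10011 = 00011
  pos 3: 11100 XOR 10011 = 01111
  pos 4: 11110 XOR 10011 = 01101
  pos 5: 11010 XOR 10011 = 01001
  pos 6: 10010 XOR 10011 = 00001
Remainder (last 4 bits) = 0001. This is the CRC / FCS.

0001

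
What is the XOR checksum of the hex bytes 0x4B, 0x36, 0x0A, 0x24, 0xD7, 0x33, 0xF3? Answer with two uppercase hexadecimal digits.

44

XOR the bytes together:
  start with 0x4B
  0x4B ⊕ 0x36 = 0x7D
  0x7D ⊕ 0x0A = 0x77
  0x77 ⊕ 0x24 = 0x53
  0x53 ⊕ 0xD7 = 0x84
  0x84 ⊕ 0x33 = 0xB7
  0xB7 ⊕ 0xF3 = 0x44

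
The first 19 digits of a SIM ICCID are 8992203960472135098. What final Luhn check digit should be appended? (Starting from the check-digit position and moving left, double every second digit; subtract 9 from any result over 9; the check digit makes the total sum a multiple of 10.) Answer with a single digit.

4

Partial digits right→left: 8 9 0 5 3 1 2 7 4 0 6 9 3 0 2 2 9 9 8
Double every second digit counting from the check-digit position (so the 1st, 3rd, 5th, ... of the partial from the right).
  doubled (with −9 where >9): 7 0 6 4 8 3 6 4 9 7 → sum 54
  kept as-is: 9 5 1 7 0 9 0 2 9 → sum 42
Total = 54 + 42 = 96.
Check digit = (10 − (96 mod 10)) mod 10 = 4.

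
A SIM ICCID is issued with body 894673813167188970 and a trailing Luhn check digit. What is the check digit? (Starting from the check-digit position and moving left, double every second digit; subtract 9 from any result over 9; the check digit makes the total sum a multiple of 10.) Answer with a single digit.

Partial digits right→left: 0 7 9 8 8 1 7 6 1 3 1 8 3 7 6 4 9 8
Double every second digit counting from the check-digit position (so the 1st, 3rd, 5th, ... of the partial from the right).
  doubled (with −9 where >9): 0 9 7 5 2 2 6 3 9 → sum 43
  kept as-is: 7 8 1 6 3 8 7 4 8 → sum 52
Total = 43 + 52 = 95.
Check digit = (10 − (95 mod 10)) mod 10 = 5.

5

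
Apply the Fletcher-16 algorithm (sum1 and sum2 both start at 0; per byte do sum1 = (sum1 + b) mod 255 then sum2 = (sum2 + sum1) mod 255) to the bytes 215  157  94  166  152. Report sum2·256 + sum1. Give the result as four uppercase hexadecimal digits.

AE13

Running sums (mod 255):
  after byte 0 (215): sum1=215, sum2=215
  after byte 1 (157): sum1=117, sum2=77
  after byte 2 (94): sum1=211, sum2=33
  after byte 3 (166): sum1=122, sum2=155
  after byte 4 (152): sum1=19, sum2=174
Checksum = sum2·256 + sum1 = 174·256 + 19 = 44563 = 0xAE13.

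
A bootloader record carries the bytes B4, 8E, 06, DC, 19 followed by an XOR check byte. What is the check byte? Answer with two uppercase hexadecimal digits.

F9

XOR the bytes together:
  start with 0xB4
  0xB4 ⊕ 0x8E = 0x3A
  0x3A ⊕ 0x06 = 0x3C
  0x3C ⊕ 0xDC = 0xE0
  0xE0 ⊕ 0x19 = 0xF9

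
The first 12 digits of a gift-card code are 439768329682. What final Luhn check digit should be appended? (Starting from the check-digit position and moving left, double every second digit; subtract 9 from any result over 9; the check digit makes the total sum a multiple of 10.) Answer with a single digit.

Partial digits right→left: 2 8 6 9 2 3 8 6 7 9 3 4
Double every second digit counting from the check-digit position (so the 1st, 3rd, 5th, ... of the partial from the right).
  doubled (with −9 where >9): 4 3 4 7 5 6 → sum 29
  kept as-is: 8 9 3 6 9 4 → sum 39
Total = 29 + 39 = 68.
Check digit = (10 − (68 mod 10)) mod 10 = 2.

2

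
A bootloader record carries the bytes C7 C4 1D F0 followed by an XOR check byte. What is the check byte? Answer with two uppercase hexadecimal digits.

XOR the bytes together:
  start with 0xC7
  0xC7 ⊕ 0xC4 = 0x03
  0x03 ⊕ 0x1D = 0x1E
  0x1E ⊕ 0xF0 = 0xEE

EE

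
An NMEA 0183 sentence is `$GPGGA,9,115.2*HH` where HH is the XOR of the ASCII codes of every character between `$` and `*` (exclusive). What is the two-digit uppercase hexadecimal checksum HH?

XOR the ASCII codes of the payload characters:
  'G' = 0x47 → acc = 0x47
  'P' = 0x50 → acc = 0x17
  'G' = 0x47 → acc = 0x50
  'G' = 0x47 → acc = 0x17
  'A' = 0x41 → acc = 0x56
  ',' = 0x2C → acc = 0x7A
  '9' = 0x39 → acc = 0x43
  ',' = 0x2C → acc = 0x6F
  '1' = 0x31 → acc = 0x5E
  '1' = 0x31 → acc = 0x6F
  '5' = 0x35 → acc = 0x5A
  '.' = 0x2E → acc = 0x74
  '2' = 0x32 → acc = 0x46
Checksum = 0x46.

46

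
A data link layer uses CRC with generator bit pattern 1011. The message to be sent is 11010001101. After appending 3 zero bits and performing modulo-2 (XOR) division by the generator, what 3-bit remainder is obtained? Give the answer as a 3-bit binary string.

Append 3 zeros: 11010001101000. Divide by 1011 (XOR where the leading bit is 1):
  pos 0: 1101 XOR 1011 = 0110
  pos 1: 1100 XOR 1011 = 0111
  pos 2: 1110 XOR 1011 = 0101
  pos 3: 1010 XOR 1011 = 0001
  pos 6: 1110 XOR 1011 = 0101
  pos 7: 1011 XOR 1011 = 0000
Remainder (last 3 bits) = 000. This is the CRC / FCS.

000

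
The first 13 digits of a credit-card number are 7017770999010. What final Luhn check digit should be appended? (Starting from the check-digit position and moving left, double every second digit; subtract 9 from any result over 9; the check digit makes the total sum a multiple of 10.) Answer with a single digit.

Partial digits right→left: 0 1 0 9 9 9 0 7 7 7 1 0 7
Double every second digit counting from the check-digit position (so the 1st, 3rd, 5th, ... of the partial from the right).
  doubled (with −9 where >9): 0 0 9 0 5 2 5 → sum 21
  kept as-is: 1 9 9 7 7 0 → sum 33
Total = 21 + 33 = 54.
Check digit = (10 − (54 mod 10)) mod 10 = 6.

6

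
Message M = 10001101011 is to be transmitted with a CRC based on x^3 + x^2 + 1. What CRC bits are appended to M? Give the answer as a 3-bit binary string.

Append 3 zeros: 10001101011000. Divide by 1101 (XOR where the leading bit is 1):
  pos 0: 1000 XOR 1101 = 0101
  pos 1: 1011 XOR 1101 = 0110
  pos 2: 1101 XOR 1101 = 0000
  pos 7: 1011 XOR 1101 = 0110
  pos 8: 1100 XOR 1101 = 0001
Remainder (last 3 bits) = 100. This is the CRC / FCS.

100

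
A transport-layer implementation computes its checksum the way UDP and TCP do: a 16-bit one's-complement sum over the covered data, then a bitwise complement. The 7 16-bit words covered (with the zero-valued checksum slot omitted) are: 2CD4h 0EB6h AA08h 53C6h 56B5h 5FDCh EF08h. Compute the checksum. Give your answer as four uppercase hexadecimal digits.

210C

One's-complement addition (fold any carry out of bit 15 back into bit 0):
  0x2CD4 + 0x0EB6 = 0x03B8A
  0x3B8A + 0xAA08 = 0x0E592
  0xE592 + 0x53C6 = 0x13958 → wrap carry → 0x3959
  0x3959 + 0x56B5 = 0x0900E
  0x900E + 0x5FDC = 0x0EFEA
  0xEFEA + 0xEF08 = 0x1DEF2 → wrap carry → 0xDEF3
One's-complement sum = 0xDEF3.
Checksum = ~0xDEF3 & 0xFFFF = 0x210C.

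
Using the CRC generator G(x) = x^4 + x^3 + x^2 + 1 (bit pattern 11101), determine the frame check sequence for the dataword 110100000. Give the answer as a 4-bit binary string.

1110

Append 4 zeros: 1101000000000. Divide by 11101 (XOR where the leading bit is 1):
  pos 0: 11010 XOR 11101 = 00111
  pos 2: 11100 XOR 11101 = 00001
  pos 6: 10000 XOR 11101 = 01101
  pos 7: 11010 XOR 11101 = 00111
Remainder (last 4 bits) = 1110. This is the CRC / FCS.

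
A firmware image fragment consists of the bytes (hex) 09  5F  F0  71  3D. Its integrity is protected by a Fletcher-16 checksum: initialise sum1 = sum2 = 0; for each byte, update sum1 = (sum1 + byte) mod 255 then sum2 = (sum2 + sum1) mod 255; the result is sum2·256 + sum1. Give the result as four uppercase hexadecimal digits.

9D08

Running sums (mod 255):
  after byte 0 (09): sum1=9, sum2=9
  after byte 1 (5F): sum1=104, sum2=113
  after byte 2 (F0): sum1=89, sum2=202
  after byte 3 (71): sum1=202, sum2=149
  after byte 4 (3D): sum1=8, sum2=157
Checksum = sum2·256 + sum1 = 157·256 + 8 = 40200 = 0x9D08.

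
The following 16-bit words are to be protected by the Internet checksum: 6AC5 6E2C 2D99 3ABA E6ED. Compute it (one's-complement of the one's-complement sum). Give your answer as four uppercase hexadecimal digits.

D7CC

One's-complement addition (fold any carry out of bit 15 back into bit 0):
  0x6AC5 + 0x6E2C = 0x0D8F1
  0xD8F1 + 0x2D99 = 0x1068A → wrap carry → 0x068B
  0x068B + 0x3ABA = 0x04145
  0x4145 + 0xE6ED = 0x12832 → wrap carry → 0x2833
One's-complement sum = 0x2833.
Checksum = ~0x2833 & 0xFFFF = 0xD7CC.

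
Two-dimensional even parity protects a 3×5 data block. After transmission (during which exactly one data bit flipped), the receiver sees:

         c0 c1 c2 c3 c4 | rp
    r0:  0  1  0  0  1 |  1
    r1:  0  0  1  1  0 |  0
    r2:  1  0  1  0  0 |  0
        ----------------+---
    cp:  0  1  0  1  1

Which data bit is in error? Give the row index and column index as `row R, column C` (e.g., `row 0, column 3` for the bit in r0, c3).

Recompute each row's even parity and compare to rp:
  r0: data parity 0, sent rp 1 → mismatch
  r1: data parity 0, sent rp 0 → ok
  r2: data parity 0, sent rp 0 → ok
Recompute each column's even parity and compare to cp:
  c0: data parity 1, sent cp 0 → mismatch
  c1: data parity 1, sent cp 1 → ok
  c2: data parity 0, sent cp 0 → ok
  c3: data parity 1, sent cp 1 → ok
  c4: data parity 1, sent cp 1 → ok
Exactly one row (r0) and one column (c0) fail → the flipped bit is at their intersection.

row 0, column 0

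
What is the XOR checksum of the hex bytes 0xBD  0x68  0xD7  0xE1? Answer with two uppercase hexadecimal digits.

E3

XOR the bytes together:
  start with 0xBD
  0xBD ⊕ 0x68 = 0xD5
  0xD5 ⊕ 0xD7 = 0x02
  0x02 ⊕ 0xE1 = 0xE3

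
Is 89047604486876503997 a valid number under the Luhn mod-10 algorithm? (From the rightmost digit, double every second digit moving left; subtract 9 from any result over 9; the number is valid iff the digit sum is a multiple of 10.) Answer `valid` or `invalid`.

invalid

From the right, keep odd positions and double even positions (subtract 9 from any doubled value over 9):
  doubled (positions 2,4,...): 9 6 1 5 3 8 0 5 0 7 → sum 44
  kept (positions 1,3,...): 7 9 0 6 8 8 4 6 4 9 → sum 61
Total = 105.
105 mod 10 = 5, so the number is invalid.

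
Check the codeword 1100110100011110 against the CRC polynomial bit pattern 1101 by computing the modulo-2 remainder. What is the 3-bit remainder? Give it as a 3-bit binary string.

Modulo-2 division of 1100110100011110 by 1101:
  pos 0: 1100 XOR 1101 = 0001
  pos 3: 1110 XOR 1101 = 0011
  pos 5: 1110 XOR 1101 = 0011
  pos 7: 1100 XOR 1101 = 0001
  pos 10: 1111 XOR 1101 = 0010
  pos 12: 1010 XOR 1101 = 0111
Remainder = 111 (nonzero — an error is detected).

111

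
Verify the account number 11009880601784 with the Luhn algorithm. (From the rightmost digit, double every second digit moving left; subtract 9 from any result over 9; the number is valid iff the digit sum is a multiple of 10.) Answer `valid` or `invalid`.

valid

From the right, keep odd positions and double even positions (subtract 9 from any doubled value over 9):
  doubled (positions 2,4,...): 7 2 3 7 9 0 2 → sum 30
  kept (positions 1,3,...): 4 7 0 0 8 0 1 → sum 20
Total = 50.
50 mod 10 = 0, so the number is valid.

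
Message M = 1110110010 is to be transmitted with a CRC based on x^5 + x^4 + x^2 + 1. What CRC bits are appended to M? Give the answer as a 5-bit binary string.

Append 5 zeros: 111011001000000. Divide by 110101 (XOR where the leading bit is 1):
  pos 0: 111011 XOR 110101 = 001110
  pos 2: 111000 XOR 110101 = 001101
  pos 4: 110110 XOR 110101 = 000011
  pos 8: 110000 XOR 110101 = 000101
Remainder (last 5 bits) = 01010. This is the CRC / FCS.

01010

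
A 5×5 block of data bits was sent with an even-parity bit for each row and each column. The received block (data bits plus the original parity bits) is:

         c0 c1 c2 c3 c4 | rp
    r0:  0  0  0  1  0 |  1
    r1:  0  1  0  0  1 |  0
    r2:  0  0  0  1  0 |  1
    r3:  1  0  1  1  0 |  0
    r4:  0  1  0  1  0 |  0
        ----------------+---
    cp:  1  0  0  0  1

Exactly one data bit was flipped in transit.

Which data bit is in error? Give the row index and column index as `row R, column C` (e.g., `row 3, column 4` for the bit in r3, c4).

Recompute each row's even parity and compare to rp:
  r0: data parity 1, sent rp 1 → ok
  r1: data parity 0, sent rp 0 → ok
  r2: data parity 1, sent rp 1 → ok
  r3: data parity 1, sent rp 0 → mismatch
  r4: data parity 0, sent rp 0 → ok
Recompute each column's even parity and compare to cp:
  c0: data parity 1, sent cp 1 → ok
  c1: data parity 0, sent cp 0 → ok
  c2: data parity 1, sent cp 0 → mismatch
  c3: data parity 0, sent cp 0 → ok
  c4: data parity 1, sent cp 1 → ok
Exactly one row (r3) and one column (c2) fail → the flipped bit is at their intersection.

row 3, column 2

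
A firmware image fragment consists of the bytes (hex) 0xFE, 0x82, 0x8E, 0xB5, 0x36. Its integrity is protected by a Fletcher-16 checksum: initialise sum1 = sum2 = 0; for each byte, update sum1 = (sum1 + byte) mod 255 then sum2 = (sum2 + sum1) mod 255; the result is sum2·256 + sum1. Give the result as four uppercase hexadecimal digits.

52FB

Running sums (mod 255):
  after byte 0 (0xFE): sum1=254, sum2=254
  after byte 1 (0x82): sum1=129, sum2=128
  after byte 2 (0x8E): sum1=16, sum2=144
  after byte 3 (0xB5): sum1=197, sum2=86
  after byte 4 (0x36): sum1=251, sum2=82
Checksum = sum2·256 + sum1 = 82·256 + 251 = 21243 = 0x52FB.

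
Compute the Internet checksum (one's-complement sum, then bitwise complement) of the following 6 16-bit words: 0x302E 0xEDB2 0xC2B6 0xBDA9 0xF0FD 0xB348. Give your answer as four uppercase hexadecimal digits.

One's-complement addition (fold any carry out of bit 15 back into bit 0):
  0x302E + 0xEDB2 = 0x11DE0 → wrap carry → 0x1DE1
  0x1DE1 + 0xC2B6 = 0x0E097
  0xE097 + 0xBDA9 = 0x19E40 → wrap carry → 0x9E41
  0x9E41 + 0xF0FD = 0x18F3E → wrap carry → 0x8F3F
  0x8F3F + 0xB348 = 0x14287 → wrap carry → 0x4288
One's-complement sum = 0x4288.
Checksum = ~0x4288 & 0xFFFF = 0xBD77.

BD77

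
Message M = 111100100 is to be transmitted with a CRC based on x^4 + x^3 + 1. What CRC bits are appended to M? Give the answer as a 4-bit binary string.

Append 4 zeros: 1111001000000. Divide by 11001 (XOR where the leading bit is 1):
  pos 0: 11110 XOR 11001 = 00111
  pos 2: 11101 XOR 11001 = 00100
  pos 4: 10000 XOR 11001 = 01001
  pos 5: 10010 XOR 11001 = 01011
  pos 6: 10110 XOR 11001 = 01111
  pos 7: 11110 XOR 11001 = 00111
Remainder (last 4 bits) = 1110. This is the CRC / FCS.

1110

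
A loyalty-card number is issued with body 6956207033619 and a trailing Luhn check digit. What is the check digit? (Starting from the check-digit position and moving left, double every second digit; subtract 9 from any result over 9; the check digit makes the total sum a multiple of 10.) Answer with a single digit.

Partial digits right→left: 9 1 6 3 3 0 7 0 2 6 5 9 6
Double every second digit counting from the check-digit position (so the 1st, 3rd, 5th, ... of the partial from the right).
  doubled (with −9 where >9): 9 3 6 5 4 1 3 → sum 31
  kept as-is: 1 3 0 0 6 9 → sum 19
Total = 31 + 19 = 50.
Check digit = (10 − (50 mod 10)) mod 10 = 0.

0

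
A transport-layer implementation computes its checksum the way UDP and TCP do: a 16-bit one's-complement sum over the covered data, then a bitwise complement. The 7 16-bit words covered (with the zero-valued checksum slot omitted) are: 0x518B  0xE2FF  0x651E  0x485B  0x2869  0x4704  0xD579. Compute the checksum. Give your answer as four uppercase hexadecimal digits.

D913

One's-complement addition (fold any carry out of bit 15 back into bit 0):
  0x518B + 0xE2FF = 0x1348A → wrap carry → 0x348B
  0x348B + 0x651E = 0x099A9
  0x99A9 + 0x485B = 0x0E204
  0xE204 + 0x2869 = 0x10A6D → wrap carry → 0x0A6E
  0x0A6E + 0x4704 = 0x05172
  0x5172 + 0xD579 = 0x126EB → wrap carry → 0x26EC
One's-complement sum = 0x26EC.
Checksum = ~0x26EC & 0xFFFF = 0xD913.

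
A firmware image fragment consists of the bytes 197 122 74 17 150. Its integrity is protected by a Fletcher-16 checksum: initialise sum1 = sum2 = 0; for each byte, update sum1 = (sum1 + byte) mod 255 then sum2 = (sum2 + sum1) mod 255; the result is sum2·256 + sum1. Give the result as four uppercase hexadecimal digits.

5E32

Running sums (mod 255):
  after byte 0 (197): sum1=197, sum2=197
  after byte 1 (122): sum1=64, sum2=6
  after byte 2 (74): sum1=138, sum2=144
  after byte 3 (17): sum1=155, sum2=44
  after byte 4 (150): sum1=50, sum2=94
Checksum = sum2·256 + sum1 = 94·256 + 50 = 24114 = 0x5E32.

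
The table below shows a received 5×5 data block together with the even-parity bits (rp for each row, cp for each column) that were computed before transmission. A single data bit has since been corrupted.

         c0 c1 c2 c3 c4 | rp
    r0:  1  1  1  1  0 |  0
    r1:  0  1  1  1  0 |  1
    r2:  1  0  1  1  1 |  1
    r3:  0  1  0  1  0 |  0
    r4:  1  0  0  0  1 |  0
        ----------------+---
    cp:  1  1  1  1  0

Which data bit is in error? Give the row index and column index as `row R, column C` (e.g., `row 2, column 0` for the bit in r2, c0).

Recompute each row's even parity and compare to rp:
  r0: data parity 0, sent rp 0 → ok
  r1: data parity 1, sent rp 1 → ok
  r2: data parity 0, sent rp 1 → mismatch
  r3: data parity 0, sent rp 0 → ok
  r4: data parity 0, sent rp 0 → ok
Recompute each column's even parity and compare to cp:
  c0: data parity 1, sent cp 1 → ok
  c1: data parity 1, sent cp 1 → ok
  c2: data parity 1, sent cp 1 → ok
  c3: data parity 0, sent cp 1 → mismatch
  c4: data parity 0, sent cp 0 → ok
Exactly one row (r2) and one column (c3) fail → the flipped bit is at their intersection.

row 2, column 3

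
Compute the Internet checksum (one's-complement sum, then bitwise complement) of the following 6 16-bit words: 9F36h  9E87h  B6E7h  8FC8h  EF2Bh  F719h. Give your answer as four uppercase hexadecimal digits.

One's-complement addition (fold any carry out of bit 15 back into bit 0):
  0x9F36 + 0x9E87 = 0x13DBD → wrap carry → 0x3DBE
  0x3DBE + 0xB6E7 = 0x0F4A5
  0xF4A5 + 0x8FC8 = 0x1846D → wrap carry → 0x846E
  0x846E + 0xEF2B = 0x17399 → wrap carry → 0x739A
  0x739A + 0xF719 = 0x16AB3 → wrap carry → 0x6AB4
One's-complement sum = 0x6AB4.
Checksum = ~0x6AB4 & 0xFFFF = 0x954B.

954B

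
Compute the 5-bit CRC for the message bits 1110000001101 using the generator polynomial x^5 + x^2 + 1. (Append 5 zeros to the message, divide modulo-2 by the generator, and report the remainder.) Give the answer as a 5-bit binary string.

Append 5 zeros: 111000000110100000. Divide by 100101 (XOR where the leading bit is 1):
  pos 0: 111000 XOR 100101 = 011101
  pos 1: 111010 XOR 100101 = 011111
  pos 2: 111110 XOR 100101 = 011011
  pos 3: 110110 XOR 100101 = 010011
  pos 4: 100111 XOR 100101 = 000010
  pos 8: 101010 XOR 100101 = 001111
  pos 10: 111100 XOR 100101 = 011001
  pos 11: 110010 XOR 100101 = 010111
  pos 12: 101110 XOR 100101 = 001011
Remainder (last 5 bits) = 01011. This is the CRC / FCS.

01011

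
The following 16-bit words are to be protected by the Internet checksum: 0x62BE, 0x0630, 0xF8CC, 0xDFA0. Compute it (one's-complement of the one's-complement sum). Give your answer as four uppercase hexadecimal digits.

One's-complement addition (fold any carry out of bit 15 back into bit 0):
  0x62BE + 0x0630 = 0x068EE
  0x68EE + 0xF8CC = 0x161BA → wrap carry → 0x61BB
  0x61BB + 0xDFA0 = 0x1415B → wrap carry → 0x415C
One's-complement sum = 0x415C.
Checksum = ~0x415C & 0xFFFF = 0xBEA3.

BEA3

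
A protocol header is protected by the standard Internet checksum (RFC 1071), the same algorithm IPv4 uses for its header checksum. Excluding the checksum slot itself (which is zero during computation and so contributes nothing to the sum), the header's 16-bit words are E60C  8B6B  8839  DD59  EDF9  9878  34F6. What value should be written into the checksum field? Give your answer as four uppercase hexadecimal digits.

6D8B

One's-complement addition (fold any carry out of bit 15 back into bit 0):
  0xE60C + 0x8B6B = 0x17177 → wrap carry → 0x7178
  0x7178 + 0x8839 = 0x0F9B1
  0xF9B1 + 0xDD59 = 0x1D70A → wrap carry → 0xD70B
  0xD70B + 0xEDF9 = 0x1C504 → wrap carry → 0xC505
  0xC505 + 0x9878 = 0x15D7D → wrap carry → 0x5D7E
  0x5D7E + 0x34F6 = 0x09274
One's-complement sum = 0x9274.
Checksum = ~0x9274 & 0xFFFF = 0x6D8B.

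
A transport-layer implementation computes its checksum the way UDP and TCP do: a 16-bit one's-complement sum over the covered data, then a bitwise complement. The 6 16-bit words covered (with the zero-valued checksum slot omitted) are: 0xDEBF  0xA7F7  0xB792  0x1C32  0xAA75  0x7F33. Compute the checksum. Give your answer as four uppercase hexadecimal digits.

One's-complement addition (fold any carry out of bit 15 back into bit 0):
  0xDEBF + 0xA7F7 = 0x186B6 → wrap carry → 0x86B7
  0x86B7 + 0xB792 = 0x13E49 → wrap carry → 0x3E4A
  0x3E4A + 0x1C32 = 0x05A7C
  0x5A7C + 0xAA75 = 0x104F1 → wrap carry → 0x04F2
  0x04F2 + 0x7F33 = 0x08425
One's-complement sum = 0x8425.
Checksum = ~0x8425 & 0xFFFF = 0x7BDA.

7BDA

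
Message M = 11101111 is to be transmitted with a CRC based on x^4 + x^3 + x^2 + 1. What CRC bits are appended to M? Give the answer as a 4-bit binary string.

Append 4 zeros: 111011110000. Divide by 11101 (XOR where the leading bit is 1):
  pos 0: 11101 XOR 11101 = 00000
  pos 5: 11100 XOR 11101 = 00001
Remainder (last 4 bits) = 0100. This is the CRC / FCS.

0100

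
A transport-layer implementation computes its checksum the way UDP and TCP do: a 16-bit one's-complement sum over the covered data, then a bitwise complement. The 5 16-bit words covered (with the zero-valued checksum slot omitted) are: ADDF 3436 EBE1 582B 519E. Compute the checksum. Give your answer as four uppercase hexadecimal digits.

One's-complement addition (fold any carry out of bit 15 back into bit 0):
  0xADDF + 0x3436 = 0x0E215
  0xE215 + 0xEBE1 = 0x1CDF6 → wrap carry → 0xCDF7
  0xCDF7 + 0x582B = 0x12622 → wrap carry → 0x2623
  0x2623 + 0x519E = 0x077C1
One's-complement sum = 0x77C1.
Checksum = ~0x77C1 & 0xFFFF = 0x883E.

883E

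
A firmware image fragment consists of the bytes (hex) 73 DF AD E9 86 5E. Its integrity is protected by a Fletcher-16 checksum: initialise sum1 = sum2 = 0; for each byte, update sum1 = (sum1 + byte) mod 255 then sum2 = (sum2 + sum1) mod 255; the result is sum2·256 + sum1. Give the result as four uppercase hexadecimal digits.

Running sums (mod 255):
  after byte 0 (73): sum1=115, sum2=115
  after byte 1 (DF): sum1=83, sum2=198
  after byte 2 (AD): sum1=1, sum2=199
  after byte 3 (E9): sum1=234, sum2=178
  after byte 4 (86): sum1=113, sum2=36
  after byte 5 (5E): sum1=207, sum2=243
Checksum = sum2·256 + sum1 = 243·256 + 207 = 62415 = 0xF3CF.

F3CF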